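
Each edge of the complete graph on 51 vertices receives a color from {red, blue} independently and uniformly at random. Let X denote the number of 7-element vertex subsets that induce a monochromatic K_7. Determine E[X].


Let X = Σ_S X_S over the C(51, 7) = 115775100 subsets S of size 7, where X_S = 1 if the K_7 on S is monochromatic.
For a fixed S, the K_7 on S has C(7, 2) = 21 edges. P[all 21 edges red] = (1/2)^21, and likewise for blue, so P[monochromatic] = 2·(1/2)^21 = 2^{1 − 21} = 1/1048576.
By linearity of expectation: E[X] = C(51, 7) · 2^{1 − 21} = 115775100 · 1/1048576 = 28943775/262144.
Numerically: E[X] ≈ 110.411739.

E[X] = C(51,7)·2^(1−C(7,2)) = 28943775/262144 ≈ 110.411739.


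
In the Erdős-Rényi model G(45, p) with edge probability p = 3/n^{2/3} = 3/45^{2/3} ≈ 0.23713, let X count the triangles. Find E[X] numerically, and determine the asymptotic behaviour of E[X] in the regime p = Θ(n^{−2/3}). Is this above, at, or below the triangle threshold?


Number of potential triangles: C(45, 3) = 14190.
Each occurs with probability p³ ≈ (0.23713)³ ≈ 1.3333333e-02.
By linearity: E[X] = C(45, 3)·p³ ≈ 14190 · 1.3333333e-02 ≈ 189.20000.
Since α = 2/3 < 1, p = c/n^{2/3} ≫ 1/n is above the triangle threshold p ~ 1/n. Asymptotically E[X] ~ (c³/6)·n^{3(1−α)} = (3³/6)·n^{1} → ∞; triangles are abundant w.h.p.

E[X] ≈ 189.20000; in regime p = Θ(1/n^{2/3}) E[X] diverges (above the triangle threshold p ~ 1/n).


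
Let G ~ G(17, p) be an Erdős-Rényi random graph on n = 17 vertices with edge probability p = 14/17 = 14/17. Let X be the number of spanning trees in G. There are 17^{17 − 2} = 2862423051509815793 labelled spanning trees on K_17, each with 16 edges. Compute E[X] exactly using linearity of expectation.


K_17 has 17^{17 − 2} = 2862423051509815793 labelled spanning trees.
For each such spanning tree H, let X_H = 1 if all 16 edges of H are present in G. Then P[X_H = 1] = p^{16} = (14/17)^{16} = 2177953337809371136/48661191875666868481.
By linearity of expectation: E[X] = Σ_H E[X_H] = 2862423051509815793 · p^{16} = 2862423051509815793 · 2177953337809371136/48661191875666868481 = 2177953337809371136/17.
Numerically: E[X] ≈ 1.28115e+17.

E[X] = 2862423051509815793 · (14/17)^{16} = 2177953337809371136/17 ≈ 1.28115e+17.


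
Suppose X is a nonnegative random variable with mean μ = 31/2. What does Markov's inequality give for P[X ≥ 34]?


μ = E[X] = 31/2, a = 34.
Markov: P[X ≥ 34] ≤ μ/a = (31/2)/34 = 31/68.
Numerically: ≈ 0.455882.
(Since a = 34 > μ = 15.500000, the bound 31/68 is < 1 and informative.)

P[X ≥ 34] ≤ 31/68 ≈ 0.455882.


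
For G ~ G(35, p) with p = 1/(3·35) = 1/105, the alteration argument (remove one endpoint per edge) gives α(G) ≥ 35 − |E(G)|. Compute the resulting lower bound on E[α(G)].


E[|E(G)|] = C(35, 2)·p = 595 · (1/105) = 17/3.
E[α(G)] ≥ n − E[|E(G)|] = 35 − 17/3 = 88/3.
Numerically: ≈ 29.333.
(This is only a lower bound; the true E[α(G)] may be larger.)

E[α(G)] ≥ 88/3 ≈ 29.333.


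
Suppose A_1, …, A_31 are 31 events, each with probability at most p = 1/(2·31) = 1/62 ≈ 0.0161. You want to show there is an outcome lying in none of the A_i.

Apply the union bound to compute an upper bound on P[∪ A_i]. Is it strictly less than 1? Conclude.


Union bound: P[∪_{i=1}^{31} A_i] ≤ Σ_i P[A_i] ≤ 31·p = 31·(1/62) = 1/2.
Numerically: 1/2 ≈ 0.5000.
Is 1/2 < 1? YES.
Since P[∪ A_i] ≤ 1/2 < 1, the complement has P[∩ A_i^c] ≥ 1 − 1/2 = 1/2 > 0, so some outcome avoids every A_i.

31·p = 1/2 ≈ 0.5000; existence CERTIFIED by the union bound.


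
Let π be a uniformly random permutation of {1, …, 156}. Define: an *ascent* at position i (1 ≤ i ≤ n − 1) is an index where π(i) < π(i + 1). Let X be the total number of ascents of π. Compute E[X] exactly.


Write X = Σ X_I over i = 1, …, 155, with X_I the indicator of one ascent.
There are 155 indicators.
For each fixed i, the pair (π(i), π(i+1)) is a uniformly random ordered pair of distinct values from {1, …, 156}; by symmetry P[π(i) < π(i+1)] = 1/2.
By linearity: E[X] = 155 · (1/2) = (156 − 1) · (1/2) = 155/2 ≈ 77.500000.

E[X] = 155/2 = 77.500000.


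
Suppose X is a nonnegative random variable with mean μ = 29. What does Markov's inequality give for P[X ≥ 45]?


μ = E[X] = 29, a = 45.
Markov: P[X ≥ 45] ≤ μ/a = (29)/45 = 29/45.
Numerically: ≈ 0.64444.
(Since a = 45 > μ = 29.00000, the bound 29/45 is < 1 and informative.)

P[X ≥ 45] ≤ 29/45 ≈ 0.64444.


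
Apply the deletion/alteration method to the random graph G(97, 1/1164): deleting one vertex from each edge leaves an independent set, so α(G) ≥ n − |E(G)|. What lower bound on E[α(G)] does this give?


E[|E(G)|] = C(97, 2)·p = 4656 · (1/1164) = 4.
E[α(G)] ≥ n − E[|E(G)|] = 97 − 4 = 93.
Numerically: ≈ 93.0000.
(This is only a lower bound; the true E[α(G)] may be larger.)

E[α(G)] ≥ 93 ≈ 93.0000.


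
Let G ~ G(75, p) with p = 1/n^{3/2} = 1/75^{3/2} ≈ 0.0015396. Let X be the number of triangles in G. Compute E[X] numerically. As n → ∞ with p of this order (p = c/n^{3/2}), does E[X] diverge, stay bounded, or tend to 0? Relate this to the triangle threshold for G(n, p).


Number of potential triangles: C(75, 3) = 67525.
Each occurs with probability p³ ≈ (0.0015396)³ ≈ 3.64942392e-09.
By linearity: E[X] = C(75, 3)·p³ ≈ 67525 · 3.64942392e-09 ≈ 0.000246.
Since α = 3/2 > 1, p = c/n^{3/2} = o(1/n) is below the triangle threshold p ~ 1/n. Asymptotically E[X] ~ (c³/6)·n^{3(1−α)} = (1³/6)·n^{-1.5} → 0, so by Markov's inequality G has no triangles w.h.p.

E[X] ≈ 0.000246; in regime p = Θ(1/n^{3/2}) E[X] tends to 0 (below the triangle threshold p ~ 1/n).


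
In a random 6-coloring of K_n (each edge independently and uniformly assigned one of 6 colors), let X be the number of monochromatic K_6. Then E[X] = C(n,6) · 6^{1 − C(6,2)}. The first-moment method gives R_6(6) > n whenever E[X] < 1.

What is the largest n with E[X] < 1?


We need C(n, 6) · 6^{1 − 15} < 1, i.e. C(n, 6) < 6^{15 − 1} = 78364164096.
Check values of n near the boundary:
  n = 196: C(196, 6) = 72887293024; 72887293024 < 78364164096? YES
  n = 197: C(197, 6) = 75176946208; 75176946208 < 78364164096? YES
  n = 198: C(198, 6) = 77526225777; 77526225777 < 78364164096? YES
  n = 199: C(199, 6) = 79936367511; 79936367511 < 78364164096? NO
  n = 200: C(200, 6) = 82408626300; 82408626300 < 78364164096? NO
  n = 201: C(201, 6) = 84944276340; 84944276340 < 78364164096? NO
The largest n with C(n, 6) < 78364164096 is n = 198 (where E[X] = 25842075259/26121388032 ≈ 0.9893). Hence R_6(6) > 198, i.e. R_6(6) ≥ 199.

Largest n = 198; hence R_6(6) > 198.


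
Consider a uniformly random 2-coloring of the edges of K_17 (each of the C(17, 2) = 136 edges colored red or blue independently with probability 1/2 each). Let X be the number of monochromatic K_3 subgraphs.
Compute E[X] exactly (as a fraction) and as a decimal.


Let X = Σ_S X_S over the C(17, 3) = 680 subsets S of size 3, where X_S = 1 if the K_3 on S is monochromatic.
For a fixed S, the K_3 on S has C(3, 2) = 3 edges. P[all 3 edges red] = (1/2)^3, and likewise for blue, so P[monochromatic] = 2·(1/2)^3 = 2^{1 − 3} = 1/4.
By linearity of expectation: E[X] = C(17, 3) · 2^{1 − 3} = 680 · 1/4 = 170.
Numerically: E[X] ≈ 170.00000.

E[X] = C(17,3)·2^(1−C(3,2)) = 170 ≈ 170.00000.


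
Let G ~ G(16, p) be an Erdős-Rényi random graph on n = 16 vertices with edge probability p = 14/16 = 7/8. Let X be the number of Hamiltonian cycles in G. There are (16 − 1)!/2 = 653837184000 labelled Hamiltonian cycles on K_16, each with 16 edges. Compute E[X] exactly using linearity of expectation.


K_16 has (16 − 1)!/2 = 653837184000 labelled Hamiltonian cycles.
For each such Hamiltonian cycle H, let X_H = 1 if all 16 edges of H are present in G. Then P[X_H = 1] = p^{16} = (7/8)^{16} = 33232930569601/281474976710656.
By linearity of expectation: E[X] = Σ_H E[X_H] = 653837184000 · p^{16} = 653837184000 · 33232930569601/281474976710656 = 21219654042671322112875/274877906944.
Numerically: E[X] ≈ 7.72e+10.

E[X] = 653837184000 · (7/8)^{16} = 21219654042671322112875/274877906944 ≈ 7.72e+10.


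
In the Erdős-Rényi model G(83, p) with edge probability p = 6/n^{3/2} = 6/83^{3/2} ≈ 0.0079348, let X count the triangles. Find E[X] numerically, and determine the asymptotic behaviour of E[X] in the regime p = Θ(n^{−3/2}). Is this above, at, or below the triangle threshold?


Number of potential triangles: C(83, 3) = 91881.
Each occurs with probability p³ ≈ (0.0079348)³ ≈ 4.9957688e-07.
By linearity: E[X] = C(83, 3)·p³ ≈ 91881 · 4.9957688e-07 ≈ 0.04590.
Since α = 3/2 > 1, p = c/n^{3/2} = o(1/n) is below the triangle threshold p ~ 1/n. Asymptotically E[X] ~ (c³/6)·n^{3(1−α)} = (6³/6)·n^{-1.5} → 0, so by Markov's inequality G has no triangles w.h.p.

E[X] ≈ 0.04590; in regime p = Θ(1/n^{3/2}) E[X] tends to 0 (below the triangle threshold p ~ 1/n).


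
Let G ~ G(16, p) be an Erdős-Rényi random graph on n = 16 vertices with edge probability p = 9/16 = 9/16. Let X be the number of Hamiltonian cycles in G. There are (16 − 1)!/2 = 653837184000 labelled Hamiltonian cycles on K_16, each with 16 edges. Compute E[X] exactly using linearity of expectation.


K_16 has (16 − 1)!/2 = 653837184000 labelled Hamiltonian cycles.
For each such Hamiltonian cycle H, let X_H = 1 if all 16 edges of H are present in G. Then P[X_H = 1] = p^{16} = (9/16)^{16} = 1853020188851841/18446744073709551616.
By linearity: E[X] = Σ_H E[X_H] = 653837184000 · p^{16} = 653837184000 · 1853020188851841/18446744073709551616 = 1183177248216831945952875/18014398509481984.
Numerically: E[X] ≈ 6.57e+07.

E[X] = 653837184000 · (9/16)^{16} = 1183177248216831945952875/18014398509481984 ≈ 6.57e+07.


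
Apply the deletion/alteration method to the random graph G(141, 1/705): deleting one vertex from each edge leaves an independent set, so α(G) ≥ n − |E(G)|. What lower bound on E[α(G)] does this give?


E[|E(G)|] = C(141, 2)·p = 9870 · (1/705) = 14.
E[α(G)] ≥ n − E[|E(G)|] = 141 − 14 = 127.
Numerically: ≈ 127.000000.
(This is only a lower bound; the true E[α(G)] may be larger.)

E[α(G)] ≥ 127 ≈ 127.000000.


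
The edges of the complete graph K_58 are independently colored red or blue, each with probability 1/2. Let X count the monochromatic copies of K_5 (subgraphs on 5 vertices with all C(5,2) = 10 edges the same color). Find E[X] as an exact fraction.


Let X = Σ_S X_S over the C(58, 5) = 4582116 subsets S of size 5, where X_S = 1 if the K_5 on S is monochromatic.
For a fixed S, the K_5 on S has C(5, 2) = 10 edges. P[all 10 edges red] = (1/2)^10, and likewise for blue, so P[monochromatic] = 2·(1/2)^10 = 2^{1 − 10} = 1/512.
By linearity of expectation: E[X] = C(58, 5) · 2^{1 − 10} = 4582116 · 1/512 = 1145529/128.
Numerically: E[X] ≈ 8949.445312.

E[X] = C(58,5)·2^(1−C(5,2)) = 1145529/128 ≈ 8949.445312.


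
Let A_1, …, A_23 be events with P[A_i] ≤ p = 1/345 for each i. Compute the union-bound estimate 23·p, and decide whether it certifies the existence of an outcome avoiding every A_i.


Union bound: P[∪_{i=1}^{23} A_i] ≤ Σ_i P[A_i] ≤ 23·p = 23·(1/345) = 1/15.
Numerically: 1/15 ≈ 0.06667.
Is 1/15 < 1? YES.
Since P[∪ A_i] ≤ 1/15 < 1, the complement has P[∩ A_i^c] ≥ 1 − 1/15 = 14/15 > 0, so some outcome avoids every A_i.

23·p = 1/15 ≈ 0.06667; existence CERTIFIED by the union bound.


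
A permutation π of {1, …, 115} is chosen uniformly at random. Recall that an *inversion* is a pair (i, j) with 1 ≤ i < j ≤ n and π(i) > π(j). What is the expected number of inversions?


Write X = Σ X_I over the C(115, 2) = 6555 pairs i < j, with X_I the indicator of one inversion.
There are 6555 indicators.
For each fixed pair i < j, the values π(i) and π(j) are two distinct elements of {1, …, 115} in uniformly random order; by symmetry P[π(i) > π(j)] = 1/2.
By linearity: E[X] = 6555 · (1/2) = C(115, 2) · (1/2) = 6555/2 = 6555/2 ≈ 3277.50000.

E[X] = 6555/2 = 3277.50000.


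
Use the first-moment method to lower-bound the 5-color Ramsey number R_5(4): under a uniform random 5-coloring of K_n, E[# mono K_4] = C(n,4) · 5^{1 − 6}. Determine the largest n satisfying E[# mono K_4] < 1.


We need C(n, 4) · 5^{1 − 6} < 1, i.e. C(n, 4) < 5^{6 − 1} = 3125.
Check values of n near the boundary:
  n = 13: C(13, 4) = 715; 715 < 3125? YES
  n = 14: C(14, 4) = 1001; 1001 < 3125? YES
  n = 15: C(15, 4) = 1365; 1365 < 3125? YES
  n = 16: C(16, 4) = 1820; 1820 < 3125? YES
  n = 17: C(17, 4) = 2380; 2380 < 3125? YES
  n = 18: C(18, 4) = 3060; 3060 < 3125? YES
  n = 19: C(19, 4) = 3876; 3876 < 3125? NO
  n = 20: C(20, 4) = 4845; 4845 < 3125? NO
  n = 21: C(21, 4) = 5985; 5985 < 3125? NO
The largest n with C(n, 4) < 3125 is n = 18 (where E[X] = 612/625 ≈ 0.9792). Hence R_5(4) > 18, i.e. R_5(4) ≥ 19.

Largest n = 18; hence R_5(4) > 18.


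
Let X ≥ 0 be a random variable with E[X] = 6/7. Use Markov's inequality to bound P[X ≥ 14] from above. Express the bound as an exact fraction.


μ = E[X] = 6/7, a = 14.
Markov: P[X ≥ 14] ≤ μ/a = (6/7)/14 = 3/49.
Numerically: ≈ 0.061224.
(Since a = 14 > μ = 0.857143, the bound 3/49 is < 1 and informative.)

P[X ≥ 14] ≤ 3/49 ≈ 0.061224.


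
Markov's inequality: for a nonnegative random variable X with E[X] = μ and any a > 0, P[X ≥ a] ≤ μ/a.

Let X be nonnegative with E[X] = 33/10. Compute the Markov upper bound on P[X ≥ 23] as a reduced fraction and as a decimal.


μ = E[X] = 33/10, a = 23.
Markov: P[X ≥ 23] ≤ μ/a = (33/10)/23 = 33/230.
Numerically: ≈ 0.143478.
(Since a = 23 > μ = 3.300000, the bound 33/230 is < 1 and informative.)

P[X ≥ 23] ≤ 33/230 ≈ 0.143478.


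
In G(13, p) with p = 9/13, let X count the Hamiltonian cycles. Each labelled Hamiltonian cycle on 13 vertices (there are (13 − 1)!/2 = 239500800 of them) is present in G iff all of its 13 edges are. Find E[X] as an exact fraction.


K_13 has (13 − 1)!/2 = 239500800 labelled Hamiltonian cycles.
For each such Hamiltonian cycle H, let X_H = 1 if all 13 edges of H are present in G. Then P[X_H = 1] = p^{13} = (9/13)^{13} = 2541865828329/302875106592253.
By linearity: E[X] = Σ_H E[X_H] = 239500800 · p^{13} = 239500800 · 2541865828329/302875106592253 = 608778899377458163200/302875106592253.
Numerically: E[X] ≈ 2.01e+06.

E[X] = 239500800 · (9/13)^{13} = 608778899377458163200/302875106592253 ≈ 2.01e+06.


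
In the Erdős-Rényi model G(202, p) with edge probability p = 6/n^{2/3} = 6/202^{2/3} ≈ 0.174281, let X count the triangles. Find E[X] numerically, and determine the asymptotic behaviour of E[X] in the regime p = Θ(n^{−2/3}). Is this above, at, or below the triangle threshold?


Number of potential triangles: C(202, 3) = 1353400.
Each occurs with probability p³ ≈ (0.174281)³ ≈ 5.29359867e-03.
By linearity: E[X] = C(202, 3)·p³ ≈ 1353400 · 5.29359867e-03 ≈ 7164.356436.
Since α = 2/3 < 1, p = c/n^{2/3} ≫ 1/n is above the triangle threshold p ~ 1/n. Asymptotically E[X] ~ (c³/6)·n^{3(1−α)} = (6³/6)·n^{1} → ∞; triangles are abundant w.h.p.

E[X] ≈ 7164.356436; in regime p = Θ(1/n^{2/3}) E[X] diverges (above the triangle threshold p ~ 1/n).


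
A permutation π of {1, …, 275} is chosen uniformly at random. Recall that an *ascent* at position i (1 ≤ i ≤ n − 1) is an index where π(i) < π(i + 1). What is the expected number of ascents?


Write X = Σ X_I over i = 1, …, 274, with X_I the indicator of one ascent.
There are 274 indicators.
For each fixed i, the pair (π(i), π(i+1)) is a uniformly random ordered pair of distinct values from {1, …, 275}; by symmetry P[π(i) < π(i+1)] = 1/2.
By linearity: E[X] = 274 · (1/2) = (275 − 1) · (1/2) = 137 ≈ 137.00000.

E[X] = 137 = 137.00000.


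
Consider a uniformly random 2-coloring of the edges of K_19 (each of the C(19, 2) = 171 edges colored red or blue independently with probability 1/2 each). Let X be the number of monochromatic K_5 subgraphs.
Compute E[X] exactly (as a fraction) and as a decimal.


Let X = Σ_S X_S over the C(19, 5) = 11628 subsets S of size 5, where X_S = 1 if the K_5 on S is monochromatic.
For a fixed S, the K_5 on S has C(5, 2) = 10 edges. P[all 10 edges red] = (1/2)^10, and likewise for blue, so P[monochromatic] = 2·(1/2)^10 = 2^{1 − 10} = 1/512.
By linearity of expectation: E[X] = C(19, 5) · 2^{1 − 10} = 11628 · 1/512 = 2907/128.
Numerically: E[X] ≈ 22.711.

E[X] = C(19,5)·2^(1−C(5,2)) = 2907/128 ≈ 22.711.


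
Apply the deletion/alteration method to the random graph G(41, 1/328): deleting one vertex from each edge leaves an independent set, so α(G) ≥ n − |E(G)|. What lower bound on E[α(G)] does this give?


E[|E(G)|] = C(41, 2)·p = 820 · (1/328) = 5/2.
E[α(G)] ≥ n − E[|E(G)|] = 41 − 5/2 = 77/2.
Numerically: ≈ 38.50000.
(This is only a lower bound; the true E[α(G)] may be larger.)

E[α(G)] ≥ 77/2 ≈ 38.50000.


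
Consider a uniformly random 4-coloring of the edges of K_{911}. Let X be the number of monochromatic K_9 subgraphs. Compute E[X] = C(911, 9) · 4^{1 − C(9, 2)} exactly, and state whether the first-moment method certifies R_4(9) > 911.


E[X] = C(911, 9) · 4^{1 − 36} = 1144686900492291197405 · 4^{−35} = 1144686900492291197405/1180591620717411303424.
As a reduced fraction: E[X] = 1144686900492291197405/1180591620717411303424 ≈ 0.9696.
Is E[X] < 1? YES.
Since E[X] < 1, there exists a 4-coloring of K_{911} with no monochromatic K_9; hence R_4(9) > 911.

E[X] = 1144686900492291197405/1180591620717411303424 ≈ 0.9696; E[X] < 1, so R_4(9) > 911.


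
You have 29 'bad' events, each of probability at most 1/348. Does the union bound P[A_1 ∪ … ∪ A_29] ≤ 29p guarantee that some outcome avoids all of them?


Union bound: P[∪_{i=1}^{29} A_i] ≤ Σ_i P[A_i] ≤ 29·p = 29·(1/348) = 1/12.
Numerically: 1/12 ≈ 0.08333.
Is 1/12 < 1? YES.
Since P[∪ A_i] ≤ 1/12 < 1, the complement has P[∩ A_i^c] ≥ 1 − 1/12 = 11/12 > 0, so some outcome avoids every A_i.

29·p = 1/12 ≈ 0.08333; existence CERTIFIED by the union bound.


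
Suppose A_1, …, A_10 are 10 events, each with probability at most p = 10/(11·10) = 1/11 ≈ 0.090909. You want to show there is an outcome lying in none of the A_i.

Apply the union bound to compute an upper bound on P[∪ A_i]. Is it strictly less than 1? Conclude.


Union bound: P[∪_{i=1}^{10} A_i] ≤ Σ_i P[A_i] ≤ 10·p = 10·(1/11) = 10/11.
Numerically: 10/11 ≈ 0.909091.
Is 10/11 < 1? YES.
Since P[∪ A_i] ≤ 10/11 < 1, the complement has P[∩ A_i^c] ≥ 1 − 10/11 = 1/11 > 0, so some outcome avoids every A_i.

10·p = 10/11 ≈ 0.909091; existence CERTIFIED by the union bound.


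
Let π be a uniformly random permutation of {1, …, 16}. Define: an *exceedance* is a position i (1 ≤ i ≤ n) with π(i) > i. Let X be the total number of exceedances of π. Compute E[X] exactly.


Write X = Σ_{i=1}^{16} X_i, where X_i = 1_{π(i) > i}.
For each fixed i, π(i) is uniform over {1, …, 16} (marginal of a uniform permutation), so P[π(i) > i] = (n − i)/n. Summing: Σ_{i=1}^{16} (n − i)/n = (0 + 1 + … + 15)/16 = 16(16 − 1)/(2·16) = (16 − 1)/2.
Hence E[X] = Σ_{i=1}^{16} (16 − i)/16 = 15/2 ≈ 7.500000.

E[X] = 15/2 = 7.500000.


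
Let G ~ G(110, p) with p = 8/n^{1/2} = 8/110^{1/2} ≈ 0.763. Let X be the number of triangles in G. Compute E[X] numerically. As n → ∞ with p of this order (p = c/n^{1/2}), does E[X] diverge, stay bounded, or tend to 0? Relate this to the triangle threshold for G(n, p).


Number of potential triangles: C(110, 3) = 215820.
Each occurs with probability p³ ≈ (0.763)³ ≈ 4.43793e-01.
By linearity: E[X] = C(110, 3)·p³ ≈ 215820 · 4.43793e-01 ≈ 95779.512.
Since α = 1/2 < 1, p = c/n^{1/2} ≫ 1/n is above the triangle threshold p ~ 1/n. Asymptotically E[X] ~ (c³/6)·n^{3(1−α)} = (8³/6)·n^{1.5} → ∞; triangles are abundant w.h.p.

E[X] ≈ 95779.512; in regime p = Θ(1/n^{1/2}) E[X] diverges (above the triangle threshold p ~ 1/n).


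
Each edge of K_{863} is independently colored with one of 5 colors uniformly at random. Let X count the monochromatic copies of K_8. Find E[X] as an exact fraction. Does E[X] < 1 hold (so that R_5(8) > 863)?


E[X] = C(863, 8) · 5^{1 − 28} = 7386423071602617757 · 5^{−27} = 7386423071602617757/7450580596923828125.
As a reduced fraction: E[X] = 7386423071602617757/7450580596923828125 ≈ 0.99139.
Is E[X] < 1? YES.
Since E[X] < 1, there exists a 5-coloring of K_{863} with no monochromatic K_8; hence R_5(8) > 863.

E[X] = 7386423071602617757/7450580596923828125 ≈ 0.99139; E[X] < 1, so R_5(8) > 863.


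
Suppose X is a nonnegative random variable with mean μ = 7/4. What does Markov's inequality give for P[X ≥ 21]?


μ = E[X] = 7/4, a = 21.
Markov: P[X ≥ 21] ≤ μ/a = (7/4)/21 = 1/12.
Numerically: ≈ 0.0833.
(Since a = 21 > μ = 1.7500, the bound 1/12 is < 1 and informative.)

P[X ≥ 21] ≤ 1/12 ≈ 0.0833.


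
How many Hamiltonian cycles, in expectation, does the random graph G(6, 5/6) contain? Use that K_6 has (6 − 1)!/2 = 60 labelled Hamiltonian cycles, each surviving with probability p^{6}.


K_6 has (6 − 1)!/2 = 60 labelled Hamiltonian cycles.
For each such Hamiltonian cycle H, let X_H = 1 if all 6 edges of H are present in G. Then P[X_H = 1] = p^{6} = (5/6)^{6} = 15625/46656.
Summing the indicators: E[X] = Σ_H E[X_H] = 60 · p^{6} = 60 · 15625/46656 = 78125/3888.
Numerically: E[X] ≈ 20.1.

E[X] = 60 · (5/6)^{6} = 78125/3888 ≈ 20.1.


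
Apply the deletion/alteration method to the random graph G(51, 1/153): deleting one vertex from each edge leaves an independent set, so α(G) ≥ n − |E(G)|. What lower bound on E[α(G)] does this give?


E[|E(G)|] = C(51, 2)·p = 1275 · (1/153) = 25/3.
E[α(G)] ≥ n − E[|E(G)|] = 51 − 25/3 = 128/3.
Numerically: ≈ 42.6667.
(This is only a lower bound; the true E[α(G)] may be larger.)

E[α(G)] ≥ 128/3 ≈ 42.6667.


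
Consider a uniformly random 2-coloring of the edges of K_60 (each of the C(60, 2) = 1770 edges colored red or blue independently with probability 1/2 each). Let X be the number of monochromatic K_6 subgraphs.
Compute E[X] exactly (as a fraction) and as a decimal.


Let X = Σ_S X_S over the C(60, 6) = 50063860 subsets S of size 6, where X_S = 1 if the K_6 on S is monochromatic.
For a fixed S, the K_6 on S has C(6, 2) = 15 edges. P[all 15 edges red] = (1/2)^15, and likewise for blue, so P[monochromatic] = 2·(1/2)^15 = 2^{1 − 15} = 1/16384.
By linearity of expectation: E[X] = C(60, 6) · 2^{1 − 15} = 50063860 · 1/16384 = 12515965/4096.
Numerically: E[X] ≈ 3055.6555.

E[X] = C(60,6)·2^(1−C(6,2)) = 12515965/4096 ≈ 3055.6555.


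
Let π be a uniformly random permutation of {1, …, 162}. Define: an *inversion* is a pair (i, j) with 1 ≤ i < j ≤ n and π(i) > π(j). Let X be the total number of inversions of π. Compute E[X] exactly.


Write X = Σ X_I over the C(162, 2) = 13041 pairs i < j, with X_I the indicator of one inversion.
There are 13041 indicators.
For each fixed pair i < j, the values π(i) and π(j) are two distinct elements of {1, …, 162} in uniformly random order; by symmetry P[π(i) > π(j)] = 1/2.
By linearity: E[X] = 13041 · (1/2) = C(162, 2) · (1/2) = 13041/2 = 13041/2 ≈ 6520.50000.

E[X] = 13041/2 = 6520.50000.


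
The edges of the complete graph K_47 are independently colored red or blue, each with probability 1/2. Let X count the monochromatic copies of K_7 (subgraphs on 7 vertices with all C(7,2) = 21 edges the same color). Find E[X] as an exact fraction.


Let X = Σ_S X_S over the C(47, 7) = 62891499 subsets S of size 7, where X_S = 1 if the K_7 on S is monochromatic.
For a fixed S, the K_7 on S has C(7, 2) = 21 edges. P[all 21 edges red] = (1/2)^21, and likewise for blue, so P[monochromatic] = 2·(1/2)^21 = 2^{1 − 21} = 1/1048576.
By linearity of expectation: E[X] = C(47, 7) · 2^{1 − 21} = 62891499 · 1/1048576 = 62891499/1048576.
Numerically: E[X] ≈ 59.978.

E[X] = C(47,7)·2^(1−C(7,2)) = 62891499/1048576 ≈ 59.978.


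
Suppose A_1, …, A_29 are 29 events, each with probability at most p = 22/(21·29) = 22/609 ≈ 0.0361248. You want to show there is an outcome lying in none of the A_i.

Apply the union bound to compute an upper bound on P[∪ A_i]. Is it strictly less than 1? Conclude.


Union bound: P[∪_{i=1}^{29} A_i] ≤ Σ_i P[A_i] ≤ 29·p = 29·(22/609) = 22/21.
Numerically: 22/21 ≈ 1.0476190.
Is 22/21 < 1? NO.
Since the bound 22/21 is ≥ 1, the union bound is uninformative here; it does NOT by itself certify existence.

29·p = 22/21 ≈ 1.0476190; existence NOT certified by the union bound.


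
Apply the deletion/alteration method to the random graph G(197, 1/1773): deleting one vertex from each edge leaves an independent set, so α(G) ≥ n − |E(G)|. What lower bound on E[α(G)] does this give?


E[|E(G)|] = C(197, 2)·p = 19306 · (1/1773) = 98/9.
E[α(G)] ≥ n − E[|E(G)|] = 197 − 98/9 = 1675/9.
Numerically: ≈ 186.1111.
(This is only a lower bound; the true E[α(G)] may be larger.)

E[α(G)] ≥ 1675/9 ≈ 186.1111.


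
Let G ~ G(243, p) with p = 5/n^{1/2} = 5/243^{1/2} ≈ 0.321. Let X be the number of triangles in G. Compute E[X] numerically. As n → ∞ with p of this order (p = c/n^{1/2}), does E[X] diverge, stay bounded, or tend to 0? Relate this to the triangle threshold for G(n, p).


Number of potential triangles: C(243, 3) = 2362041.
Each occurs with probability p³ ≈ (0.321)³ ≈ 3.29990e-02.
By linearity: E[X] = C(243, 3)·p³ ≈ 2362041 · 3.29990e-02 ≈ 77944.959.
Since α = 1/2 < 1, p = c/n^{1/2} ≫ 1/n is above the triangle threshold p ~ 1/n. Asymptotically E[X] ~ (c³/6)·n^{3(1−α)} = (5³/6)·n^{1.5} → ∞; triangles are abundant w.h.p.

E[X] ≈ 77944.959; in regime p = Θ(1/n^{1/2}) E[X] diverges (above the triangle threshold p ~ 1/n).


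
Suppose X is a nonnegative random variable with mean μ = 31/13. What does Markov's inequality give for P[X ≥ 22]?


μ = E[X] = 31/13, a = 22.
Markov: P[X ≥ 22] ≤ μ/a = (31/13)/22 = 31/286.
Numerically: ≈ 0.108.
(Since a = 22 > μ = 2.385, the bound 31/286 is < 1 and informative.)

P[X ≥ 22] ≤ 31/286 ≈ 0.108.


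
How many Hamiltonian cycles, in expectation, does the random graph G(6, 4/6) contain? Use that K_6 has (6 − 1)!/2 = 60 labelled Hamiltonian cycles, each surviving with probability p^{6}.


K_6 has (6 − 1)!/2 = 60 labelled Hamiltonian cycles.
For each such Hamiltonian cycle H, let X_H = 1 if all 6 edges of H are present in G. Then P[X_H = 1] = p^{6} = (2/3)^{6} = 64/729.
By linearity of expectation: E[X] = Σ_H E[X_H] = 60 · p^{6} = 60 · 64/729 = 1280/243.
Numerically: E[X] ≈ 5.267.

E[X] = 60 · (2/3)^{6} = 1280/243 ≈ 5.267.


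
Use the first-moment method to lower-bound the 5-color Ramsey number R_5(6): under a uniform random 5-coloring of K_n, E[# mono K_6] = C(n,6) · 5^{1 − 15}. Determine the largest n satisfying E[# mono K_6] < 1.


We need C(n, 6) · 5^{1 − 15} < 1, i.e. C(n, 6) < 5^{15 − 1} = 6103515625.
Check values of n near the boundary:
  n = 127: C(127, 6) = 5169379425; 5169379425 < 6103515625? YES
  n = 128: C(128, 6) = 5423611200; 5423611200 < 6103515625? YES
  n = 129: C(129, 6) = 5688177600; 5688177600 < 6103515625? YES
  n = 130: C(130, 6) = 5963412000; 5963412000 < 6103515625? YES
  n = 131: C(131, 6) = 6249655776; 6249655776 < 6103515625? NO
  n = 132: C(132, 6) = 6547258432; 6547258432 < 6103515625? NO
The largest n with C(n, 6) < 6103515625 is n = 130 (where E[X] = 47707296/48828125 ≈ 0.977045). Hence R_5(6) > 130, i.e. R_5(6) ≥ 131.

Largest n = 130; hence R_5(6) > 130.


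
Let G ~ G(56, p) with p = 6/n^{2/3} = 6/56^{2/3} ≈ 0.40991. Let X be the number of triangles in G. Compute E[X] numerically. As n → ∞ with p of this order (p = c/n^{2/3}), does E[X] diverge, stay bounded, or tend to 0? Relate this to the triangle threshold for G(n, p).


Number of potential triangles: C(56, 3) = 27720.
Each occurs with probability p³ ≈ (0.40991)³ ≈ 6.8877551e-02.
By linearity: E[X] = C(56, 3)·p³ ≈ 27720 · 6.8877551e-02 ≈ 1909.28571.
Since α = 2/3 < 1, p = c/n^{2/3} ≫ 1/n is above the triangle threshold p ~ 1/n. Asymptotically E[X] ~ (c³/6)·n^{3(1−α)} = (6³/6)·n^{1} → ∞; triangles are abundant w.h.p.

E[X] ≈ 1909.28571; in regime p = Θ(1/n^{2/3}) E[X] diverges (above the triangle threshold p ~ 1/n).


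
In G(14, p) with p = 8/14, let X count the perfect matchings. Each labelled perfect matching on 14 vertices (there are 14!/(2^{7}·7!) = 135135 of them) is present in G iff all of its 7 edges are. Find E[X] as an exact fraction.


K_14 has 14!/(2^{7}·7!) = 135135 labelled perfect matchings.
For each such perfect matching H, let X_H = 1 if all 7 edges of H are present in G. Then P[X_H = 1] = p^{7} = (4/7)^{7} = 16384/823543.
Summing the indicators: E[X] = Σ_H E[X_H] = 135135 · p^{7} = 135135 · 16384/823543 = 316293120/117649.
Numerically: E[X] ≈ 2688.45.

E[X] = 135135 · (4/7)^{7} = 316293120/117649 ≈ 2688.45.


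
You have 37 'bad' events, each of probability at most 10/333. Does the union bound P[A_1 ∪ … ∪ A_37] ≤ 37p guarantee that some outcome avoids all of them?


Union bound: P[∪_{i=1}^{37} A_i] ≤ Σ_i P[A_i] ≤ 37·p = 37·(10/333) = 10/9.
Numerically: 10/9 ≈ 1.1111.
Is 10/9 < 1? NO.
Since the bound 10/9 is ≥ 1, the union bound is uninformative here; it does NOT by itself certify existence.

37·p = 10/9 ≈ 1.1111; existence NOT certified by the union bound.


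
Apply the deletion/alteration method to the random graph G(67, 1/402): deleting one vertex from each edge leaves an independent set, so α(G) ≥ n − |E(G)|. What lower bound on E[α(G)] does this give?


E[|E(G)|] = C(67, 2)·p = 2211 · (1/402) = 11/2.
E[α(G)] ≥ n − E[|E(G)|] = 67 − 11/2 = 123/2.
Numerically: ≈ 61.500.
(This is only a lower bound; the true E[α(G)] may be larger.)

E[α(G)] ≥ 123/2 ≈ 61.500.


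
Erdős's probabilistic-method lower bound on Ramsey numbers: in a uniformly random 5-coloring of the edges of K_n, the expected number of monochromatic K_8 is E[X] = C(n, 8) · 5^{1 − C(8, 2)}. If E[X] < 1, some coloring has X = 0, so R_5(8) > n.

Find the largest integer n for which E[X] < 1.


We need C(n, 8) · 5^{1 − 28} < 1, i.e. C(n, 8) < 5^{28 − 1} = 7450580596923828125.
Check values of n near the boundary:
  n = 860: C(860, 8) = 7182671140665308145; 7182671140665308145 < 7450580596923828125? YES
  n = 861: C(861, 8) = 7250034996615275865; 7250034996615275865 < 7450580596923828125? YES
  n = 862: C(862, 8) = 7317951015318931845; 7317951015318931845 < 7450580596923828125? YES
  n = 863: C(863, 8) = 7386423071602617757; 7386423071602617757 < 7450580596923828125? YES
  n = 864: C(864, 8) = 7455455062926006708; 7455455062926006708 < 7450580596923828125? NO
  n = 865: C(865, 8) = 7525050909487743060; 7525050909487743060 < 7450580596923828125? NO
The largest n with C(n, 8) < 7450580596923828125 is n = 863 (where E[X] = 7386423071602617757/7450580596923828125 ≈ 0.991). Hence R_5(8) > 863, i.e. R_5(8) ≥ 864.

Largest n = 863; hence R_5(8) > 863.


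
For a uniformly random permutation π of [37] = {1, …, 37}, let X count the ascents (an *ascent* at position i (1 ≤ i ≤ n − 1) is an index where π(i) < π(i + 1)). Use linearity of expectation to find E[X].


Write X = Σ X_I over i = 1, …, 36, with X_I the indicator of one ascent.
There are 36 indicators.
For each fixed i, the pair (π(i), π(i+1)) is a uniformly random ordered pair of distinct values from {1, …, 37}; by symmetry P[π(i) < π(i+1)] = 1/2.
By linearity: E[X] = 36 · (1/2) = (37 − 1) · (1/2) = 18 ≈ 18.000.

E[X] = 18 = 18.000.


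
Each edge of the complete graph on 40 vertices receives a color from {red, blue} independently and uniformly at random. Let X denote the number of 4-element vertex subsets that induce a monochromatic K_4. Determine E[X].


Let X = Σ_S X_S over the C(40, 4) = 91390 subsets S of size 4, where X_S = 1 if the K_4 on S is monochromatic.
For a fixed S, the K_4 on S has C(4, 2) = 6 edges. P[all 6 edges red] = (1/2)^6, and likewise for blue, so P[monochromatic] = 2·(1/2)^6 = 2^{1 − 6} = 1/32.
Summing: E[X] = C(40, 4) · 2^{1 − 6} = 91390 · 1/32 = 45695/16.
Numerically: E[X] ≈ 2855.9375.

E[X] = C(40,4)·2^(1−C(4,2)) = 45695/16 ≈ 2855.9375.


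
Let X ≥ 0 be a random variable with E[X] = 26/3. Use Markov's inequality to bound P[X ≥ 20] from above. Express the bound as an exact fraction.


μ = E[X] = 26/3, a = 20.
Markov: P[X ≥ 20] ≤ μ/a = (26/3)/20 = 13/30.
Numerically: ≈ 0.433333.
(Since a = 20 > μ = 8.666667, the bound 13/30 is < 1 and informative.)

P[X ≥ 20] ≤ 13/30 ≈ 0.433333.


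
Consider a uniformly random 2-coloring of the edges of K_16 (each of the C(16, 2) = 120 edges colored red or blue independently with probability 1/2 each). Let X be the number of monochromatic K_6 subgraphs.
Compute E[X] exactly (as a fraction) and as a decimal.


Let X = Σ_S X_S over the C(16, 6) = 8008 subsets S of size 6, where X_S = 1 if the K_6 on S is monochromatic.
For a fixed S, the K_6 on S has C(6, 2) = 15 edges. P[all 15 edges red] = (1/2)^15, and likewise for blue, so P[monochromatic] = 2·(1/2)^15 = 2^{1 − 15} = 1/16384.
By linearity of expectation: E[X] = C(16, 6) · 2^{1 − 15} = 8008 · 1/16384 = 1001/2048.
Numerically: E[X] ≈ 0.489.

E[X] = C(16,6)·2^(1−C(6,2)) = 1001/2048 ≈ 0.489.


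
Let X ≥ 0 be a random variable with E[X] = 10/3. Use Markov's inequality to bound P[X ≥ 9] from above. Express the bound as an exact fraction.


μ = E[X] = 10/3, a = 9.
Markov: P[X ≥ 9] ≤ μ/a = (10/3)/9 = 10/27.
Numerically: ≈ 0.370.
(Since a = 9 > μ = 3.333, the bound 10/27 is < 1 and informative.)

P[X ≥ 9] ≤ 10/27 ≈ 0.370.


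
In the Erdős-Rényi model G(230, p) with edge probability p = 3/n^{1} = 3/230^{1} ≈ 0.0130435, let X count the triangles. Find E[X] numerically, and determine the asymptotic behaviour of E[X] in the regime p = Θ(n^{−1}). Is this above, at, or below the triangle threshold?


Number of potential triangles: C(230, 3) = 2001460.
Each occurs with probability p³ ≈ (0.0130435)³ ≈ 2.21911728e-06.
By linearity: E[X] = C(230, 3)·p³ ≈ 2001460 · 2.21911728e-06 ≈ 4.441474.
Here α = 1, so p = 3/n is exactly at the triangle threshold p ~ 1/n. Asymptotically E[X] → c³/6 = 3³/6 = 9/2 ≈ 4.500000, a bounded constant. In this regime the triangle count is asymptotically Poisson(c³/6).

E[X] ≈ 4.441474; in regime p = Θ(1/n^{1}) E[X] stays bounded (at the triangle threshold p ~ 1/n).


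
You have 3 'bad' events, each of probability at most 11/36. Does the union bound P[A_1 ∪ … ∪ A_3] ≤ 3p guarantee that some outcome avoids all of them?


Union bound: P[∪_{i=1}^{3} A_i] ≤ Σ_i P[A_i] ≤ 3·p = 3·(11/36) = 11/12.
Numerically: 11/12 ≈ 0.917.
Is 11/12 < 1? YES.
Since P[∪ A_i] ≤ 11/12 < 1, the complement has P[∩ A_i^c] ≥ 1 − 11/12 = 1/12 > 0, so some outcome avoids every A_i.

3·p = 11/12 ≈ 0.917; existence CERTIFIED by the union bound.


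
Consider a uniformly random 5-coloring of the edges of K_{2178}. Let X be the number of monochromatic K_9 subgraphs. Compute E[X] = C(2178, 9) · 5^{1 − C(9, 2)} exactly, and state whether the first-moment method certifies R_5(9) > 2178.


E[X] = C(2178, 9) · 5^{1 − 36} = 2989303896287203303608800 · 5^{−35} = 2989303896287203303608800/2910383045673370361328125.
As a reduced fraction: E[X] = 119572155851488132144352/116415321826934814453125 ≈ 1.0271170.
Is E[X] < 1? NO.
Since E[X] ≥ 1, the first-moment bound is inconclusive at n = 2178; it does NOT by itself certify R_5(9) > 2178.

E[X] = 119572155851488132144352/116415321826934814453125 ≈ 1.0271170; E[X] ≥ 1; first-moment method inconclusive here.


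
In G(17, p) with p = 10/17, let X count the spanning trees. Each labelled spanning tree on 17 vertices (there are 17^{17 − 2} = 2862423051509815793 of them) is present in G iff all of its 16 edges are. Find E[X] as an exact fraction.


K_17 has 17^{17 − 2} = 2862423051509815793 labelled spanning trees.
For each such spanning tree H, let X_H = 1 if all 16 edges of H are present in G. Then P[X_H = 1] = p^{16} = (10/17)^{16} = 10000000000000000/48661191875666868481.
Summing the indicators: E[X] = Σ_H E[X_H] = 2862423051509815793 · p^{16} = 2862423051509815793 · 10000000000000000/48661191875666868481 = 10000000000000000/17.
Numerically: E[X] ≈ 5.88235e+14.

E[X] = 2862423051509815793 · (10/17)^{16} = 10000000000000000/17 ≈ 5.88235e+14.


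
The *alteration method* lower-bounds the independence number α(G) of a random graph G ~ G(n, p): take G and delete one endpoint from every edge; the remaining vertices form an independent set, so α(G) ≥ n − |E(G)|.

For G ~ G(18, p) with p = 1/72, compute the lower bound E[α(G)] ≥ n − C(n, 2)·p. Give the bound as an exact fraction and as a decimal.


E[|E(G)|] = C(18, 2)·p = 153 · (1/72) = 17/8.
E[α(G)] ≥ n − E[|E(G)|] = 18 − 17/8 = 127/8.
Numerically: ≈ 15.875.
(This is only a lower bound; the true E[α(G)] may be larger.)

E[α(G)] ≥ 127/8 ≈ 15.875.


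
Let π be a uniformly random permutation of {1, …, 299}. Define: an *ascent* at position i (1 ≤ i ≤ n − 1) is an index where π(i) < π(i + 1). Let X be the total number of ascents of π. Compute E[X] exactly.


Write X = Σ X_I over i = 1, …, 298, with X_I the indicator of one ascent.
There are 298 indicators.
For each fixed i, the pair (π(i), π(i+1)) is a uniformly random ordered pair of distinct values from {1, …, 299}; by symmetry P[π(i) < π(i+1)] = 1/2.
By linearity: E[X] = 298 · (1/2) = (299 − 1) · (1/2) = 149 ≈ 149.00000.

E[X] = 149 = 149.00000.


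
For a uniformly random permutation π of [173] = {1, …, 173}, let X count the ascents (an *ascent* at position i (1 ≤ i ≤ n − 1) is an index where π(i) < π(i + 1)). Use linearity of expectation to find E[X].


Write X = Σ X_I over i = 1, …, 172, with X_I the indicator of one ascent.
There are 172 indicators.
For each fixed i, the pair (π(i), π(i+1)) is a uniformly random ordered pair of distinct values from {1, …, 173}; by symmetry P[π(i) < π(i+1)] = 1/2.
By linearity: E[X] = 172 · (1/2) = (173 − 1) · (1/2) = 86 ≈ 86.000.

E[X] = 86 = 86.000.


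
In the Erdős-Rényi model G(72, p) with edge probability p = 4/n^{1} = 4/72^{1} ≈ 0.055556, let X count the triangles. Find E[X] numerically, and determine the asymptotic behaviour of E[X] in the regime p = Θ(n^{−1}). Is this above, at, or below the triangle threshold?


Number of potential triangles: C(72, 3) = 59640.
Each occurs with probability p³ ≈ (0.055556)³ ≈ 1.7146776e-04.
By linearity: E[X] = C(72, 3)·p³ ≈ 59640 · 1.7146776e-04 ≈ 10.22634.
Here α = 1, so p = 4/n is exactly at the triangle threshold p ~ 1/n. Asymptotically E[X] → c³/6 = 4³/6 = 32/3 ≈ 10.66667, a bounded constant. In this regime the triangle count is asymptotically Poisson(c³/6).

E[X] ≈ 10.22634; in regime p = Θ(1/n^{1}) E[X] stays bounded (at the triangle threshold p ~ 1/n).


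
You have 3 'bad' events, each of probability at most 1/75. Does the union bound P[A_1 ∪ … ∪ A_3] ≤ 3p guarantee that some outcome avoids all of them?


Union bound: P[∪_{i=1}^{3} A_i] ≤ Σ_i P[A_i] ≤ 3·p = 3·(1/75) = 1/25.
Numerically: 1/25 ≈ 0.04000.
Is 1/25 < 1? YES.
Since P[∪ A_i] ≤ 1/25 < 1, the complement has P[∩ A_i^c] ≥ 1 − 1/25 = 24/25 > 0, so some outcome avoids every A_i.

3·p = 1/25 ≈ 0.04000; existence CERTIFIED by the union bound.


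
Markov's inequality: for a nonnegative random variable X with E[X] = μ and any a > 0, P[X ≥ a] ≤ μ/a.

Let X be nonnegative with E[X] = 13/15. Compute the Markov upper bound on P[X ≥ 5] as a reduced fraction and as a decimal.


μ = E[X] = 13/15, a = 5.
Markov: P[X ≥ 5] ≤ μ/a = (13/15)/5 = 13/75.
Numerically: ≈ 0.173.
(Since a = 5 > μ = 0.867, the bound 13/75 is < 1 and informative.)

P[X ≥ 5] ≤ 13/75 ≈ 0.173.
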